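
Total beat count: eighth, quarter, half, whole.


Beat values:
  eighth = 0.5 beats
  quarter = 1 beat
  half = 2 beats
  whole = 4 beats
Sum = 0.5 + 1 + 2 + 4
= 7.5 beats


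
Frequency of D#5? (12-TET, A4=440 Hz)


Let's work it out.
f = 440 × 2^(n/12) where n = semitones from A4
D#5: 6 semitones from A4
f = 440 × 2^(6/12)
f = 622.25 Hz


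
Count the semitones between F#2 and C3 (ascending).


Absolute semitone position = octave×12 + chromatic position
F#2: 2×12 + 6 = 30
C3: 3×12 + 0 = 36
Difference = 36 - 30 = 6
= 6 semitones


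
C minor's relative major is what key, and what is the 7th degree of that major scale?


Reasoning:
The relative major shares the key signature and is a minor 3rd above the minor tonic
A minor 3rd above C is Eb
→ relative major of C minor is Eb major
Eb major scale: Eb F G Ab Bb C D
= Eb major; 7th degree = D


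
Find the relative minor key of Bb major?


Working:
The relative minor shares the major's key signature and starts on its 6th degree
6th degree = a major 6th above the tonic; a major 6th above Bb is G
→ relative minor of Bb major is G minor
= G minor


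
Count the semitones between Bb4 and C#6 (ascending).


Step by step:
Absolute semitone position = octave×12 + chromatic position
Bb4: 4×12 + 10 = 58
C#6: 6×12 + 1 = 73
Difference = 73 - 58 = 15
= 15 semitones


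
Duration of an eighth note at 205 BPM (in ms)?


One quarter-note beat = 60000 / BPM = 60000 / 205 ms
Eighth note = 1/2 × quarter note
Duration = 1/2 × 60000 / 205 = 30000 / 205
= 146.3 ms


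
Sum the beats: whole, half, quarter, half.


Beat values:
  whole = 4 beats
  half = 2 beats
  quarter = 1 beat
  half = 2 beats
Sum = 4 + 2 + 1 + 2
= 9 beats


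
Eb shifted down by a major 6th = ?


Working:
major 6th: 6 letter names, 9 semitones
Letter: E - 5 → G
Pitch: Eb - 9 semitones, spelled as a G → Gb
= Gb


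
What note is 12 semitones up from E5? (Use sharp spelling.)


Let's work it out.
E5: chromatic position 4 in octave 5 → absolute = 5×12 + 4 = 64
Transpose up 12: 64 + 12 = 76
76 = 6×12 + 4 → E in octave 6
Result = E6


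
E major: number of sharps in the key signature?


Sharp major keys follow the circle of fifths: C(0), G(1), D(2), A(3), E(4), B(5), F#(6), C#(7)
E major has 4 sharps
Order of sharps: F# C# G# D# A# E# B# → first 4: F#, C#, G#, D#
= 4 sharps


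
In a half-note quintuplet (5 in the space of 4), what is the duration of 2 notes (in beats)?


Quintuplet: 5 notes occupy the space of 4 half notes
Space = 4 × 2 = 8 beats
Each quintuplet note = 8 / 5 = 8/5 beats
2 notes = 2 × 8/5 = 16/5
= 16/5 beats


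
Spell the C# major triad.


Major triad = root + major 3rd (4 semitones) + perfect 5th (7 semitones)
A triad on C# stacks thirds, so the chord tones use letter names C-E-G
Root: C#
Major 3rd above C#: E#
Perfect 5th above C#: G#
Chord = C# E# G#


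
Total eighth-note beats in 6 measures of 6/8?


Reasoning:
Time signature 6/8: the bottom number 8 means the eighth note gets one count
The top number 6 means 6 eighth-note beats per measure
Total = 6 × 6 measures
= 36 eighth-note beats


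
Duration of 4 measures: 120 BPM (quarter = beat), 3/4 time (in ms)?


Working:
Quarter-note beat duration = 60000 / 120 ms
Beats per measure (3/4) = 3
One measure = 3 × 60000 / 120 = 180000 / 120 ms
4 measures = 4 × 180000 / 120 = 720000 / 120
= 6000.0 ms


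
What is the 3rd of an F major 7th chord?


Solution.
Major 7th chord = root + major 3rd + perfect 5th + major 7th
Seventh chords stack in thirds, so the letter names are F-A-C-E
Root: F
Major 3rd above F: A
Perfect 5th above F: C
Major 7th above F: E
The 3rd = A


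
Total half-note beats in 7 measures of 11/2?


Let's work it out.
Time signature 11/2: the bottom number 2 means the half note gets one count
The top number 11 means 11 half-note beats per measure
Total = 11 × 7 measures
= 77 half-note beats


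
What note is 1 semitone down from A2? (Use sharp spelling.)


Working:
A2: chromatic position 9 in octave 2 → absolute = 2×12 + 9 = 33
Transpose down 1: 33 - 1 = 32
32 = 2×12 + 8 → G# in octave 2
Result = G#2


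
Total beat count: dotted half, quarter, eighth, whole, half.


Reasoning:
Beat values:
  dotted half = 3 beats
  quarter = 1 beat
  eighth = 0.5 beats
  whole = 4 beats
  half = 2 beats
Sum = 3 + 1 + 0.5 + 4 + 2
= 10.5 beats


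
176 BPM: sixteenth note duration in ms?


Step by step:
One quarter-note beat = 60000 / BPM = 60000 / 176 ms
Sixteenth note = 1/4 × quarter note
Duration = 1/4 × 60000 / 176 = 15000 / 176
= 85.2 ms


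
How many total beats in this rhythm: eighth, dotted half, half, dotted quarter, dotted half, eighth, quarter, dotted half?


Solution.
Beat values:
  eighth = 0.5 beats
  dotted half = 3 beats
  half = 2 beats
  dotted quarter = 1.5 beats
  dotted half = 3 beats
  eighth = 0.5 beats
  quarter = 1 beat
  dotted half = 3 beats
Sum = 0.5 + 3 + 2 + 1.5 + 3 + 0.5 + 1 + 3
= 14.5 beats


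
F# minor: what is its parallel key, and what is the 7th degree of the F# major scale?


Parallel keys share the same tonic but differ in mode
F# minor → parallel is F# major
F# major scale: F# G# A# B C# D# E#
= F# major; 7th degree = E#


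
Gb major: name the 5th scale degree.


Major scale pattern: W-W-H-W-W-W-H (2-2-1-2-2-2-1 semitones)
Starting from Gb:
  Gb + 2 semitones → Ab
  Ab + 2 semitones → Bb
  Bb + 1 semitone → Cb
  Cb + 2 semitones → Db
  Db + 2 semitones → Eb
  Eb + 2 semitones → F
  F + 1 semitone → Gb
Scale: Gb Ab Bb Cb Db Eb F
Degree 5 = Db


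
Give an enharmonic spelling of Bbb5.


Step by step:
Enharmonic notes sound the same pitch but are spelled with different letter names
Bbb and A name the same pitch class
= A5


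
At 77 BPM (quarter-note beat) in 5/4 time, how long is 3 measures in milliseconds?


Reasoning:
Quarter-note beat duration = 60000 / 77 ms
Beats per measure (5/4) = 5
One measure = 5 × 60000 / 77 = 300000 / 77 ms
3 measures = 3 × 300000 / 77 = 900000 / 77
= 11688.3 ms


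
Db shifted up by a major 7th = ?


major 7th: 7 letter names, 11 semitones
Letter: D + 6 → C
Pitch: Db + 11 semitones, spelled as a C → C
= C


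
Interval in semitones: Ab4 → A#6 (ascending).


Reasoning:
Absolute semitone position = octave×12 + chromatic position
Ab4: 4×12 + 8 = 56
A#6: 6×12 + 10 = 82
Difference = 82 - 56 = 26
= 26 semitones


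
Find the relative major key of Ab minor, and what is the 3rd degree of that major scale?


Working:
The relative major shares the key signature and is a minor 3rd above the minor tonic
A minor 3rd above Ab is Cb
→ relative major of Ab minor is Cb major
Cb major scale: Cb Db Eb Fb Gb Ab Bb
= Cb major; 3rd degree = Eb


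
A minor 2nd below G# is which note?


Let's work it out.
A 2nd spans 2 letter names, so from G we land on F
A minor 2nd = 1 semitone below G#
Spell F at that pitch: F##
= F##


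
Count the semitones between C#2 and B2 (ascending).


Reasoning:
Absolute semitone position = octave×12 + chromatic position
C#2: 2×12 + 1 = 25
B2: 2×12 + 11 = 35
Difference = 35 - 25 = 10
= 10 semitones


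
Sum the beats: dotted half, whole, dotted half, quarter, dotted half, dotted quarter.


Reasoning:
Beat values:
  dotted half = 3 beats
  whole = 4 beats
  dotted half = 3 beats
  quarter = 1 beat
  dotted half = 3 beats
  dotted quarter = 1.5 beats
Sum = 3 + 4 + 3 + 1 + 3 + 1.5
= 15.5 beats


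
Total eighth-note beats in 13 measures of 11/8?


Step by step:
Time signature 11/8: the bottom number 8 means the eighth note gets one count
The top number 11 means 11 eighth-note beats per measure
Total = 11 × 13 measures
= 143 eighth-note beats


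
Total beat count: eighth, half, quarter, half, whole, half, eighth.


Let's work it out.
Beat values:
  eighth = 0.5 beats
  half = 2 beats
  quarter = 1 beat
  half = 2 beats
  whole = 4 beats
  half = 2 beats
  eighth = 0.5 beats
Sum = 0.5 + 2 + 1 + 2 + 4 + 2 + 0.5
= 12 beats


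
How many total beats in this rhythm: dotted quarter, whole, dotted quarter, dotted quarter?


Working:
Beat values:
  dotted quarter = 1.5 beats
  whole = 4 beats
  dotted quarter = 1.5 beats
  dotted quarter = 1.5 beats
Sum = 1.5 + 4 + 1.5 + 1.5
= 8.5 beats


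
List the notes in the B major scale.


Step by step:
Major scale pattern: W-W-H-W-W-W-H (2-2-1-2-2-2-1 semitones)
Starting from B:
  B + 2 semitones → C#
  C# + 2 semitones → D#
  D# + 1 semitone → E
  E + 2 semitones → F#
  F# + 2 semitones → G#
  G# + 2 semitones → A#
  A# + 1 semitone → B
Scale = B C# D# E F# G# A#


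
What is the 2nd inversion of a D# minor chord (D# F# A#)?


Solution.
Root position: D# F# A#
2nd inversion: move root and 3rd up an octave
Bass note: A#
Notes (bottom to top) = A# D# F#


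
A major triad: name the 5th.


Major triad = root + major 3rd (4 semitones) + perfect 5th (7 semitones)
A triad on A stacks thirds, so the chord tones use letter names A-C-E
Root: A
Major 3rd above A: C#
Perfect 5th above A: E
The 5th = E


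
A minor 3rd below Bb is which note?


A 3rd spans 3 letter names, so from B we land on G
A minor 3rd = 3 semitones below Bb
Spell G at that pitch: G
= G


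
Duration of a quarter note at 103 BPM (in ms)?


One quarter-note beat = 60000 / BPM = 60000 / 103 ms
Duration = 60000 / 103
= 582.5 ms


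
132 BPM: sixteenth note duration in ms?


One quarter-note beat = 60000 / BPM = 60000 / 132 ms
Sixteenth note = 1/4 × quarter note
Duration = 1/4 × 60000 / 132 = 15000 / 132
= 113.6 ms


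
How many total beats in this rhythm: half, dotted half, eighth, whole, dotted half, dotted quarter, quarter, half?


Let's work it out.
Beat values:
  half = 2 beats
  dotted half = 3 beats
  eighth = 0.5 beats
  whole = 4 beats
  dotted half = 3 beats
  dotted quarter = 1.5 beats
  quarter = 1 beat
  half = 2 beats
Sum = 2 + 3 + 0.5 + 4 + 3 + 1.5 + 1 + 2
= 17 beats


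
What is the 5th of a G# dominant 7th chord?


Step by step:
Dominant 7th chord = root + major 3rd + perfect 5th + minor 7th
Seventh chords stack in thirds, so the letter names are G-B-D-F
Root: G#
Major 3rd above G#: B#
Perfect 5th above G#: D#
Minor 7th above G#: F#
The 5th = D#


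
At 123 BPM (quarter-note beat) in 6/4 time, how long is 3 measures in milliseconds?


Reasoning:
Quarter-note beat duration = 60000 / 123 ms
Beats per measure (6/4) = 6
One measure = 6 × 60000 / 123 = 360000 / 123 ms
3 measures = 3 × 360000 / 123 = 1080000 / 123
= 8780.5 ms


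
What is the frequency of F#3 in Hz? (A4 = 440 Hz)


Let's work it out.
f = 440 × 2^(n/12) where n = semitones from A4
F#3: -15 semitones from A4
f = 440 × 2^(-15/12)
f = 185.00 Hz


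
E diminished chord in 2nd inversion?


Root position: E G Bb
2nd inversion: move root and 3rd up an octave
Bass note: Bb
Notes (bottom to top) = Bb E G


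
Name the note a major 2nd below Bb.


A 2nd spans 2 letter names, so from B we land on A
A major 2nd = 2 semitones below Bb
Spell A at that pitch: Ab
= Ab


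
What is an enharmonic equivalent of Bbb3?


Let's work it out.
Enharmonic notes sound the same pitch but are spelled with different letter names
Bbb and A name the same pitch class
= A3


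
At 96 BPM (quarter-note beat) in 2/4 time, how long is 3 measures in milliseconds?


Quarter-note beat duration = 60000 / 96 ms
Beats per measure (2/4) = 2
One measure = 2 × 60000 / 96 = 120000 / 96 ms
3 measures = 3 × 120000 / 96 = 360000 / 96
= 3750.0 ms


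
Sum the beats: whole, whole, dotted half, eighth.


Step by step:
Beat values:
  whole = 4 beats
  whole = 4 beats
  dotted half = 3 beats
  eighth = 0.5 beats
Sum = 4 + 4 + 3 + 0.5
= 11.5 beats


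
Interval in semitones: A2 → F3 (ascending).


Working:
Absolute semitone position = octave×12 + chromatic position
A2: 2×12 + 9 = 33
F3: 3×12 + 5 = 41
Difference = 41 - 33 = 8
= 8 semitones


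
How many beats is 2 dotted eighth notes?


Reasoning:
Base eighth note = 1/2 beats
Dot 1 adds half the previous value: +1/4
One dotted eighth = 1/2 + 1/4 = 3/4
2 of them = 2 × 3/4 = 3/2
= 3/2 beats


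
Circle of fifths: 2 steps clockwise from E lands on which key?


Step by step:
Each clockwise step on the circle of fifths moves up a perfect 5th
From E: E → B → F#/Gb
= F#/Gb


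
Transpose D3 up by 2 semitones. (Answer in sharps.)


Solution.
D3: chromatic position 2 in octave 3 → absolute = 3×12 + 2 = 38
Transpose up 2: 38 + 2 = 40
40 = 3×12 + 4 → E in octave 3
Result = E3


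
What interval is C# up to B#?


Solution.
Letter names: C → B spans 7 letter names → a 7th
Semitones: C# → B# = 11 half-steps
A 7th of 11 semitones is a major 7th
= major 7th


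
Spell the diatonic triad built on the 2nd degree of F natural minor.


Reasoning:
F natural minor scale: F G Ab Bb C Db Eb
Diatonic triad on degree 2 stacks scale notes 2, 4, 6: G Bb Db
G→Bb = 3 semitones; G→Db = 6 semitones → diminished triad
= G Bb Db (diminished)


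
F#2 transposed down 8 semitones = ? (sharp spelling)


Let's work it out.
F#2: chromatic position 6 in octave 2 → absolute = 2×12 + 6 = 30
Transpose down 8: 30 - 8 = 22
22 = 1×12 + 10 → A# in octave 1
Result = A#1


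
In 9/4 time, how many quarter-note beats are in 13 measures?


Solution.
Time signature 9/4: the bottom number 4 means the quarter note gets one count
The top number 9 means 9 quarter-note beats per measure
Total = 9 × 13 measures
= 117 quarter-note beats


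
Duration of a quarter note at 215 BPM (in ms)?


Step by step:
One quarter-note beat = 60000 / BPM = 60000 / 215 ms
Duration = 60000 / 215
= 279.1 ms


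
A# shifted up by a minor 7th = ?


Step by step:
minor 7th: 7 letter names, 10 semitones
Letter: A + 6 → G
Pitch: A# + 10 semitones, spelled as a G → G#
= G#


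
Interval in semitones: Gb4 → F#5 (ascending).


Solution.
Absolute semitone position = octave×12 + chromatic position
Gb4: 4×12 + 6 = 54
F#5: 5×12 + 6 = 66
Difference = 66 - 54 = 12
= 12 semitones


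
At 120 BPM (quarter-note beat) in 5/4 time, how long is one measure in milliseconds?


Working:
Quarter-note beat duration = 60000 / 120 ms
Beats per measure (5/4) = 5
One measure = 5 × 60000 / 120 = 300000 / 120 ms
= 2500.0 ms


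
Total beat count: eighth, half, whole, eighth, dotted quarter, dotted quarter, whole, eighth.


Solution.
Beat values:
  eighth = 0.5 beats
  half = 2 beats
  whole = 4 beats
  eighth = 0.5 beats
  dotted quarter = 1.5 beats
  dotted quarter = 1.5 beats
  whole = 4 beats
  eighth = 0.5 beats
Sum = 0.5 + 2 + 4 + 0.5 + 1.5 + 1.5 + 4 + 0.5
= 14.5 beats


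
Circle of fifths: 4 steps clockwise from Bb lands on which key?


Working:
Each clockwise step on the circle of fifths moves up a perfect 5th
From Bb: Bb → F → C → G → D
= D


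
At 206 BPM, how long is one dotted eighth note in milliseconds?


Working:
One quarter-note beat = 60000 / BPM = 60000 / 206 ms
Dotted eighth note = 3/4 × quarter note
Duration = 3/4 × 60000 / 206 = 45000 / 206
= 218.4 ms


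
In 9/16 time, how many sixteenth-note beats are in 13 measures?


Step by step:
Time signature 9/16: the bottom number 16 means the sixteenth note gets one count
The top number 9 means 9 sixteenth-note beats per measure
Total = 9 × 13 measures
= 117 sixteenth-note beats


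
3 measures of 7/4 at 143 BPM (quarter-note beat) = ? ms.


Quarter-note beat duration = 60000 / 143 ms
Beats per measure (7/4) = 7
One measure = 7 × 60000 / 143 = 420000 / 143 ms
3 measures = 3 × 420000 / 143 = 1260000 / 143
= 8811.2 ms


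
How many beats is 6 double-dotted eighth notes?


Step by step:
Base eighth note = 1/2 beats
Dot 1 adds half the previous value: +1/4
Dot 2 adds half the previous value: +1/8
One double-dotted eighth = 1/2 + 1/4 + 1/8 = 7/8
6 of them = 6 × 7/8 = 21/4
= 21/4 beats


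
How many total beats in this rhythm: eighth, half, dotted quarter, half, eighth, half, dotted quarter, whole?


Reasoning:
Beat values:
  eighth = 0.5 beats
  half = 2 beats
  dotted quarter = 1.5 beats
  half = 2 beats
  eighth = 0.5 beats
  half = 2 beats
  dotted quarter = 1.5 beats
  whole = 4 beats
Sum = 0.5 + 2 + 1.5 + 2 + 0.5 + 2 + 1.5 + 4
= 14 beats


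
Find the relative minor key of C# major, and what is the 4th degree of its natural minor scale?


The relative minor shares the major's key signature and starts on its 6th degree
6th degree = a major 6th above the tonic; a major 6th above C# is A#
→ relative minor of C# major is A# minor
A# natural minor scale: A# B# C# D# E# F# G#
= A# minor; 4th degree = D#


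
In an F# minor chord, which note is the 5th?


Let's work it out.
Minor triad = root + minor 3rd (3 semitones) + perfect 5th (7 semitones)
A triad on F# stacks thirds, so the chord tones use letter names F-A-C
Root: F#
Minor 3rd above F#: A
Perfect 5th above F#: C#
The 5th = C#


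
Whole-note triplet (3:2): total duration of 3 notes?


Let's work it out.
Triplet: 3 notes occupy the space of 2 whole notes
Space = 2 × 4 = 8 beats
Each triplet note = 8 / 3 = 8/3 beats
3 notes = 3 × 8/3 = 8
= 8 beats


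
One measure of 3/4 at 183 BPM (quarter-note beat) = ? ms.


Let's work it out.
Quarter-note beat duration = 60000 / 183 ms
Beats per measure (3/4) = 3
One measure = 3 × 60000 / 183 = 180000 / 183 ms
= 983.6 ms


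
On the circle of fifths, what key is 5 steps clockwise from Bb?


Let's work it out.
Each clockwise step on the circle of fifths moves up a perfect 5th
From Bb: Bb → F → C → G → D → A
= A


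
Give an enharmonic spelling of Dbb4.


Enharmonic notes sound the same pitch but are spelled with different letter names
Dbb and C name the same pitch class
= C4


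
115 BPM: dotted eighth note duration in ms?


One quarter-note beat = 60000 / BPM = 60000 / 115 ms
Dotted eighth note = 3/4 × quarter note
Duration = 3/4 × 60000 / 115 = 45000 / 115
= 391.3 ms


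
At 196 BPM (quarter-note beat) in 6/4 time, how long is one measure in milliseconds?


Step by step:
Quarter-note beat duration = 60000 / 196 ms
Beats per measure (6/4) = 6
One measure = 6 × 60000 / 196 = 360000 / 196 ms
= 1836.7 ms


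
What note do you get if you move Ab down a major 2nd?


Working:
major 2nd: 2 letter names, 2 semitones
Letter: A - 1 → G
Pitch: Ab - 2 semitones, spelled as a G → Gb
= Gb


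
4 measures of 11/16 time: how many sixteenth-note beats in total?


Time signature 11/16: the bottom number 16 means the sixteenth note gets one count
The top number 11 means 11 sixteenth-note beats per measure
Total = 11 × 4 measures
= 44 sixteenth-note beats


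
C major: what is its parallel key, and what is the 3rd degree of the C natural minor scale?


Step by step:
Parallel keys share the same tonic but differ in mode
C major → parallel is C minor
C natural minor scale: C D Eb F G Ab Bb
= C minor; 3rd degree = Eb


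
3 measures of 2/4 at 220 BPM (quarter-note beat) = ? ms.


Quarter-note beat duration = 60000 / 220 ms
Beats per measure (2/4) = 2
One measure = 2 × 60000 / 220 = 120000 / 220 ms
3 measures = 3 × 120000 / 220 = 360000 / 220
= 1636.4 ms


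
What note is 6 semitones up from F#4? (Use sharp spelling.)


Reasoning:
F#4: chromatic position 6 in octave 4 → absolute = 4×12 + 6 = 54
Transpose up 6: 54 + 6 = 60
60 = 5×12 + 0 → C in octave 5
Result = C5


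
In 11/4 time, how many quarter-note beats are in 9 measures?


Solution.
Time signature 11/4: the bottom number 4 means the quarter note gets one count
The top number 11 means 11 quarter-note beats per measure
Total = 11 × 9 measures
= 99 quarter-note beats


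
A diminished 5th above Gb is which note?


Let's work it out.
A 5th spans 5 letter names, so from G we land on D
A diminished 5th = 6 semitones above Gb
Spell D at that pitch: Dbb
= Dbb


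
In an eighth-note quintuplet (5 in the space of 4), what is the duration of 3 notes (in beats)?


Quintuplet: 5 notes occupy the space of 4 eighth notes
Space = 4 × 1/2 = 2 beats
Each quintuplet note = 2 / 5 = 2/5 beats
3 notes = 3 × 2/5 = 6/5
= 6/5 beats


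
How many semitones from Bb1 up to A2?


Step by step:
Absolute semitone position = octave×12 + chromatic position
Bb1: 1×12 + 10 = 22
A2: 2×12 + 9 = 33
Difference = 33 - 22 = 11
= 11 semitones


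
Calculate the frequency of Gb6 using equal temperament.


Solution.
f = 440 × 2^(n/12) where n = semitones from A4
Gb6: 21 semitones from A4
f = 440 × 2^(21/12)
f = 1479.98 Hz


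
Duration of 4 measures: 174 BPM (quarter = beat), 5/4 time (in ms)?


Solution.
Quarter-note beat duration = 60000 / 174 ms
Beats per measure (5/4) = 5
One measure = 5 × 60000 / 174 = 300000 / 174 ms
4 measures = 4 × 300000 / 174 = 1200000 / 174
= 6896.6 ms


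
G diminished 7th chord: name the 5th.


Working:
Diminished 7th chord = root + minor 3rd + diminished 5th + diminished 7th
Seventh chords stack in thirds, so the letter names are G-B-D-F
Root: G
Minor 3rd above G: Bb
Diminished 5th above G: Db
Diminished 7th above G: Fb
The 5th = Db


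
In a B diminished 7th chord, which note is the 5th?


Reasoning:
Diminished 7th chord = root + minor 3rd + diminished 5th + diminished 7th
Seventh chords stack in thirds, so the letter names are B-D-F-A
Root: B
Minor 3rd above B: D
Diminished 5th above B: F
Diminished 7th above B: Ab
The 5th = F


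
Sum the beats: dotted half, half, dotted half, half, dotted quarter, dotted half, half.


Beat values:
  dotted half = 3 beats
  half = 2 beats
  dotted half = 3 beats
  half = 2 beats
  dotted quarter = 1.5 beats
  dotted half = 3 beats
  half = 2 beats
Sum = 3 + 2 + 3 + 2 + 1.5 + 3 + 2
= 16.5 beats


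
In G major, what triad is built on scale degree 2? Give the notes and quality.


G major scale: G A B C D E F#
Diatonic triad on degree 2 stacks scale notes 2, 4, 6: A C E
A→C = 3 semitones; A→E = 7 semitones → minor triad
= A C E (minor)


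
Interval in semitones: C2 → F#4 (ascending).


Let's work it out.
Absolute semitone position = octave×12 + chromatic position
C2: 2×12 + 0 = 24
F#4: 4×12 + 6 = 54
Difference = 54 - 24 = 30
= 30 semitones


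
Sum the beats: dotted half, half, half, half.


Reasoning:
Beat values:
  dotted half = 3 beats
  half = 2 beats
  half = 2 beats
  half = 2 beats
Sum = 3 + 2 + 2 + 2
= 9 beats


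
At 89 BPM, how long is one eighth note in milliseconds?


Step by step:
One quarter-note beat = 60000 / BPM = 60000 / 89 ms
Eighth note = 1/2 × quarter note
Duration = 1/2 × 60000 / 89 = 30000 / 89
= 337.1 ms


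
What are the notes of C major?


Working:
Major scale pattern: W-W-H-W-W-W-H (2-2-1-2-2-2-1 semitones)
Starting from C:
  C + 2 semitones → D
  D + 2 semitones → E
  E + 1 semitone → F
  F + 2 semitones → G
  G + 2 semitones → A
  A + 2 semitones → B
  B + 1 semitone → C
Scale = C D E F G A B


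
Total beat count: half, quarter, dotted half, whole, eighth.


Let's work it out.
Beat values:
  half = 2 beats
  quarter = 1 beat
  dotted half = 3 beats
  whole = 4 beats
  eighth = 0.5 beats
Sum = 2 + 1 + 3 + 4 + 0.5
= 10.5 beats


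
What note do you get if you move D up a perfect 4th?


Let's work it out.
perfect 4th: 4 letter names, 5 semitones
Letter: D + 3 → G
Pitch: D + 5 semitones, spelled as a G → G
= G


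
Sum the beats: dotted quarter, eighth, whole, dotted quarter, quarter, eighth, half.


Solution.
Beat values:
  dotted quarter = 1.5 beats
  eighth = 0.5 beats
  whole = 4 beats
  dotted quarter = 1.5 beats
  quarter = 1 beat
  eighth = 0.5 beats
  half = 2 beats
Sum = 1.5 + 0.5 + 4 + 1.5 + 1 + 0.5 + 2
= 11 beats


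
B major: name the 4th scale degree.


Major scale pattern: W-W-H-W-W-W-H (2-2-1-2-2-2-1 semitones)
Starting from B:
  B + 2 semitones → C#
  C# + 2 semitones → D#
  D# + 1 semitone → E
  E + 2 semitones → F#
  F# + 2 semitones → G#
  G# + 2 semitones → A#
  A# + 1 semitone → B
Scale: B C# D# E F# G# A#
Degree 4 = E


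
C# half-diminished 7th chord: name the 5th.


Let's work it out.
Half-diminished 7th chord = root + minor 3rd + diminished 5th + minor 7th
Seventh chords stack in thirds, so the letter names are C-E-G-B
Root: C#
Minor 3rd above C#: E
Diminished 5th above C#: G
Minor 7th above C#: B
The 5th = G


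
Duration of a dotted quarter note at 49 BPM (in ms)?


One quarter-note beat = 60000 / BPM = 60000 / 49 ms
Dotted quarter note = 3/2 × quarter note
Duration = 3/2 × 60000 / 49 = 90000 / 49
= 1836.7 ms


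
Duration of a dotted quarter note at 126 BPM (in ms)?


Solution.
One quarter-note beat = 60000 / BPM = 60000 / 126 ms
Dotted quarter note = 3/2 × quarter note
Duration = 3/2 × 60000 / 126 = 90000 / 126
= 714.3 ms


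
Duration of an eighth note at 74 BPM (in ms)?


Reasoning:
One quarter-note beat = 60000 / BPM = 60000 / 74 ms
Eighth note = 1/2 × quarter note
Duration = 1/2 × 60000 / 74 = 30000 / 74
= 405.4 ms


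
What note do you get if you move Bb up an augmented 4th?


augmented 4th: 4 letter names, 6 semitones
Letter: B + 3 → E
Pitch: Bb + 6 semitones, spelled as an E → E
= E


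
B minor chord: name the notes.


Let's work it out.
Minor triad = root + minor 3rd (3 semitones) + perfect 5th (7 semitones)
A triad on B stacks thirds, so the chord tones use letter names B-D-F
Root: B
Minor 3rd above B: D
Perfect 5th above B: F#
Chord = B D F#


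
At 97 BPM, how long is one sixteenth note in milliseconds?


Let's work it out.
One quarter-note beat = 60000 / BPM = 60000 / 97 ms
Sixteenth note = 1/4 × quarter note
Duration = 1/4 × 60000 / 97 = 15000 / 97
= 154.6 ms


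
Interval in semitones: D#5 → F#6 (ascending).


Let's work it out.
Absolute semitone position = octave×12 + chromatic position
D#5: 5×12 + 3 = 63
F#6: 6×12 + 6 = 78
Difference = 78 - 63 = 15
= 15 semitones


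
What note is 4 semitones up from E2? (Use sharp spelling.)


Solution.
E2: chromatic position 4 in octave 2 → absolute = 2×12 + 4 = 28
Transpose up 4: 28 + 4 = 32
32 = 2×12 + 8 → G# in octave 2
Result = G#2


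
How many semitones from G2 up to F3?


Absolute semitone position = octave×12 + chromatic position
G2: 2×12 + 7 = 31
F3: 3×12 + 5 = 41
Difference = 41 - 31 = 10
= 10 semitones


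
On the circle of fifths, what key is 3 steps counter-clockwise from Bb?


Let's work it out.
Each counter-clockwise step moves down a perfect 5th (= up a perfect 4th)
From Bb: Bb → Eb → Ab → Db
= Db


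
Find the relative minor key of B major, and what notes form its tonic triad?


Let's work it out.
The relative minor shares the major's key signature and starts on its 6th degree
6th degree = a major 6th above the tonic; a major 6th above B is G#
→ relative minor of B major is G# minor
Tonic triad of G# minor = root + minor 3rd + perfect 5th = G# B D#
= G# minor; triad = G# B D#


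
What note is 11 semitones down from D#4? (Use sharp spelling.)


Solution.
D#4: chromatic position 3 in octave 4 → absolute = 4×12 + 3 = 51
Transpose down 11: 51 - 11 = 40
40 = 3×12 + 4 → E in octave 3
Result = E3


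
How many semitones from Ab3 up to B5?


Step by step:
Absolute semitone position = octave×12 + chromatic position
Ab3: 3×12 + 8 = 44
B5: 5×12 + 11 = 71
Difference = 71 - 44 = 27
= 27 semitones


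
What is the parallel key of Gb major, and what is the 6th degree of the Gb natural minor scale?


Parallel keys share the same tonic but differ in mode
Gb major → parallel is Gb minor
Gb natural minor scale: Gb Ab Bbb Cb Db Ebb Fb
= Gb minor; 6th degree = Ebb


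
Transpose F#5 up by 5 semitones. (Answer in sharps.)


Let's work it out.
F#5: chromatic position 6 in octave 5 → absolute = 5×12 + 6 = 66
Transpose up 5: 66 + 5 = 71
71 = 5×12 + 11 → B in octave 5
Result = B5


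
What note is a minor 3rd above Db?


Working:
A 3rd spans 3 letter names, so from D we land on F
A minor 3rd = 3 semitones above Db
Spell F at that pitch: Fb
= Fb


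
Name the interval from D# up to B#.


Let's work it out.
Letter names: D → B spans 6 letter names → a 6th
Semitones: D# → B# = 9 half-steps
A 6th of 9 semitones is a major 6th
= major 6th


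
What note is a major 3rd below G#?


Working:
A 3rd spans 3 letter names, so from G we land on E
A major 3rd = 4 semitones below G#
Spell E at that pitch: E
= E


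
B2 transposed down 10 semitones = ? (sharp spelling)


Reasoning:
B2: chromatic position 11 in octave 2 → absolute = 2×12 + 11 = 35
Transpose down 10: 35 - 10 = 25
25 = 2×12 + 1 → C# in octave 2
Result = C#2


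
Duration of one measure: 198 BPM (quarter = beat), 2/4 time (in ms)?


Step by step:
Quarter-note beat duration = 60000 / 198 ms
Beats per measure (2/4) = 2
One measure = 2 × 60000 / 198 = 120000 / 198 ms
= 606.1 ms


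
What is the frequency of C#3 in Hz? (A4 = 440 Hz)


f = 440 × 2^(n/12) where n = semitones from A4
C#3: -20 semitones from A4
f = 440 × 2^(-20/12)
f = 138.59 Hz


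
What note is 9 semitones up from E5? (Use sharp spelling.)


Step by step:
E5: chromatic position 4 in octave 5 → absolute = 5×12 + 4 = 64
Transpose up 9: 64 + 9 = 73
73 = 6×12 + 1 → C# in octave 6
Result = C#6


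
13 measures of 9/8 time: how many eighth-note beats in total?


Reasoning:
Time signature 9/8: the bottom number 8 means the eighth note gets one count
The top number 9 means 9 eighth-note beats per measure
Total = 9 × 13 measures
= 117 eighth-note beats


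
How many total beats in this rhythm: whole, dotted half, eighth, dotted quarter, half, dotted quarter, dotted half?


Solution.
Beat values:
  whole = 4 beats
  dotted half = 3 beats
  eighth = 0.5 beats
  dotted quarter = 1.5 beats
  half = 2 beats
  dotted quarter = 1.5 beats
  dotted half = 3 beats
Sum = 4 + 3 + 0.5 + 1.5 + 2 + 1.5 + 3
= 15.5 beats


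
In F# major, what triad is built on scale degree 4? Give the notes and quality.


Let's work it out.
F# major scale: F# G# A# B C# D# E#
Diatonic triad on degree 4 stacks scale notes 4, 6, 1: B D# F#
B→D# = 4 semitones; B→F# = 7 semitones → major triad
= B D# F# (major)


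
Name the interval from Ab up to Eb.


Let's work it out.
Letter names: A → E spans 5 letter names → a 5th
Semitones: Ab → Eb = 7 half-steps
A 5th of 7 semitones is a perfect 5th
= perfect 5th


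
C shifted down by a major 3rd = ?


Working:
major 3rd: 3 letter names, 4 semitones
Letter: C - 2 → A
Pitch: C - 4 semitones, spelled as an A → Ab
= Ab


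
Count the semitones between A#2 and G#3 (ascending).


Absolute semitone position = octave×12 + chromatic position
A#2: 2×12 + 10 = 34
G#3: 3×12 + 8 = 44
Difference = 44 - 34 = 10
= 10 semitones


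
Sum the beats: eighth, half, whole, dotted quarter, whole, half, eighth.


Solution.
Beat values:
  eighth = 0.5 beats
  half = 2 beats
  whole = 4 beats
  dotted quarter = 1.5 beats
  whole = 4 beats
  half = 2 beats
  eighth = 0.5 beats
Sum = 0.5 + 2 + 4 + 1.5 + 4 + 2 + 0.5
= 14.5 beats


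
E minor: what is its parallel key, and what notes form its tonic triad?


Parallel keys share the same tonic but differ in mode
E minor → parallel is E major
Tonic triad of E major = E G# B
= E major; triad = E G# B


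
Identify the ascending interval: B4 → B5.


Letter names: B → B spans 8 letter names → an octave
Semitones: B4 → B5 = 12 half-steps
An octave of 12 semitones is a perfect octave
= perfect octave


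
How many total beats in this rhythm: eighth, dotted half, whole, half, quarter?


Let's work it out.
Beat values:
  eighth = 0.5 beats
  dotted half = 3 beats
  whole = 4 beats
  half = 2 beats
  quarter = 1 beat
Sum = 0.5 + 3 + 4 + 2 + 1
= 10.5 beats


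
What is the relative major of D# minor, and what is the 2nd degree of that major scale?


The relative major shares the key signature and is a minor 3rd above the minor tonic
A minor 3rd above D# is F#
→ relative major of D# minor is F# major
F# major scale: F# G# A# B C# D# E#
= F# major; 2nd degree = G#


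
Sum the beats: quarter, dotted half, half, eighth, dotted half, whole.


Beat values:
  quarter = 1 beat
  dotted half = 3 beats
  half = 2 beats
  eighth = 0.5 beats
  dotted half = 3 beats
  whole = 4 beats
Sum = 1 + 3 + 2 + 0.5 + 3 + 4
= 13.5 beats


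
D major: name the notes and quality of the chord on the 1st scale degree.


Let's work it out.
D major scale: D E F# G A B C#
Diatonic triad on degree 1 stacks scale notes 1, 3, 5: D F# A
D→F# = 4 semitones; D→A = 7 semitones → major triad
= D F# A (major)


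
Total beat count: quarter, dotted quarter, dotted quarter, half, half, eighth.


Reasoning:
Beat values:
  quarter = 1 beat
  dotted quarter = 1.5 beats
  dotted quarter = 1.5 beats
  half = 2 beats
  half = 2 beats
  eighth = 0.5 beats
Sum = 1 + 1.5 + 1.5 + 2 + 2 + 0.5
= 8.5 beats


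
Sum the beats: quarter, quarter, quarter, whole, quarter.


Working:
Beat values:
  quarter = 1 beat
  quarter = 1 beat
  quarter = 1 beat
  whole = 4 beats
  quarter = 1 beat
Sum = 1 + 1 + 1 + 4 + 1
= 8 beats


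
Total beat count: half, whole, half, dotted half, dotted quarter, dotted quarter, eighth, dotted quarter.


Solution.
Beat values:
  half = 2 beats
  whole = 4 beats
  half = 2 beats
  dotted half = 3 beats
  dotted quarter = 1.5 beats
  dotted quarter = 1.5 beats
  eighth = 0.5 beats
  dotted quarter = 1.5 beats
Sum = 2 + 4 + 2 + 3 + 1.5 + 1.5 + 0.5 + 1.5
= 16 beats


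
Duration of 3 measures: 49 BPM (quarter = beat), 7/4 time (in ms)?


Reasoning:
Quarter-note beat duration = 60000 / 49 ms
Beats per measure (7/4) = 7
One measure = 7 × 60000 / 49 = 420000 / 49 ms
3 measures = 3 × 420000 / 49 = 1260000 / 49
= 25714.3 ms


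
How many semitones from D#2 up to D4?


Absolute semitone position = octave×12 + chromatic position
D#2: 2×12 + 3 = 27
D4: 4×12 + 2 = 50
Difference = 50 - 27 = 23
= 23 semitones


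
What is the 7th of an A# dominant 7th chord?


Solution.
Dominant 7th chord = root + major 3rd + perfect 5th + minor 7th
Seventh chords stack in thirds, so the letter names are A-C-E-G
Root: A#
Major 3rd above A#: C##
Perfect 5th above A#: E#
Minor 7th above A#: G#
The 7th = G#


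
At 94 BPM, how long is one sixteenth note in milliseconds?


Step by step:
One quarter-note beat = 60000 / BPM = 60000 / 94 ms
Sixteenth note = 1/4 × quarter note
Duration = 1/4 × 60000 / 94 = 15000 / 94
= 159.6 ms


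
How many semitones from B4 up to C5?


Reasoning:
Absolute semitone position = octave×12 + chromatic position
B4: 4×12 + 11 = 59
C5: 5×12 + 0 = 60
Difference = 60 - 59 = 1
= 1 semitone


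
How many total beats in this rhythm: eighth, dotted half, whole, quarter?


Reasoning:
Beat values:
  eighth = 0.5 beats
  dotted half = 3 beats
  whole = 4 beats
  quarter = 1 beat
Sum = 0.5 + 3 + 4 + 1
= 8.5 beats


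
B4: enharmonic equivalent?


Enharmonic notes sound the same pitch but are spelled with different letter names
B and Cb name the same pitch class
Octave numbers change at C, so B4 = Cb5
= Cb5


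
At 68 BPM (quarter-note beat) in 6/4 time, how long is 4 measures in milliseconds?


Solution.
Quarter-note beat duration = 60000 / 68 ms
Beats per measure (6/4) = 6
One measure = 6 × 60000 / 68 = 360000 / 68 ms
4 measures = 4 × 360000 / 68 = 1440000 / 68
= 21176.5 ms


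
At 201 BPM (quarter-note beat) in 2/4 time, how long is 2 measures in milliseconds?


Quarter-note beat duration = 60000 / 201 ms
Beats per measure (2/4) = 2
One measure = 2 × 60000 / 201 = 120000 / 201 ms
2 measures = 2 × 120000 / 201 = 240000 / 201
= 1194.0 ms


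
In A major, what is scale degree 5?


Let's work it out.
Major scale pattern: W-W-H-W-W-W-H (2-2-1-2-2-2-1 semitones)
Starting from A:
  A + 2 semitones → B
  B + 2 semitones → C#
  C# + 1 semitone → D
  D + 2 semitones → E
  E + 2 semitones → F#
  F# + 2 semitones → G#
  G# + 1 semitone → A
Scale: A B C# D E F# G#
Degree 5 = E


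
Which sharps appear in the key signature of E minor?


Step by step:
Sharp minor keys follow the circle of fifths: A(0), E(1), B(2), F#(3), C#(4), G#(5), D#(6), A#(7)
E minor has 1 sharp
Order of sharps: F# C# G# D# A# E# B# → first 1: F#
= F#


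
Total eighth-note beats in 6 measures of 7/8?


Let's work it out.
Time signature 7/8: the bottom number 8 means the eighth note gets one count
The top number 7 means 7 eighth-note beats per measure
Total = 7 × 6 measures
= 42 eighth-note beats


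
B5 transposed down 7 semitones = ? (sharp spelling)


Working:
B5: chromatic position 11 in octave 5 → absolute = 5×12 + 11 = 71
Transpose down 7: 71 - 7 = 64
64 = 5×12 + 4 → E in octave 5
Result = E5


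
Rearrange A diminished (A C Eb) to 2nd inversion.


Working:
Root position: A C Eb
2nd inversion: move root and 3rd up an octave
Bass note: Eb
Notes (bottom to top) = Eb A C


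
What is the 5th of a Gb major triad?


Reasoning:
Major triad = root + major 3rd (4 semitones) + perfect 5th (7 semitones)
A triad on Gb stacks thirds, so the chord tones use letter names G-B-D
Root: Gb
Major 3rd above Gb: Bb
Perfect 5th above Gb: Db
The 5th = Db


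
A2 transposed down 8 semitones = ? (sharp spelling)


Step by step:
A2: chromatic position 9 in octave 2 → absolute = 2×12 + 9 = 33
Transpose down 8: 33 - 8 = 25
25 = 2×12 + 1 → C# in octave 2
Result = C#2


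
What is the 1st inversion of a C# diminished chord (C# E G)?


Step by step:
Root position: C# E G
1st inversion: move root up an octave
Bass note: E
Notes (bottom to top) = E G C#


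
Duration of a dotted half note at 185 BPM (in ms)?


Step by step:
One quarter-note beat = 60000 / BPM = 60000 / 185 ms
Dotted half note = 3 × quarter note
Duration = 3 × 60000 / 185 = 180000 / 185
= 973.0 ms


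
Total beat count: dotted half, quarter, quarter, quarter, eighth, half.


Beat values:
  dotted half = 3 beats
  quarter = 1 beat
  quarter = 1 beat
  quarter = 1 beat
  eighth = 0.5 beats
  half = 2 beats
Sum = 3 + 1 + 1 + 1 + 0.5 + 2
= 8.5 beats


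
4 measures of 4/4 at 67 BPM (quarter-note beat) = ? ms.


Let's work it out.
Quarter-note beat duration = 60000 / 67 ms
Beats per measure (4/4) = 4
One measure = 4 × 60000 / 67 = 240000 / 67 ms
4 measures = 4 × 240000 / 67 = 960000 / 67
= 14328.4 ms


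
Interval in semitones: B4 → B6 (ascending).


Step by step:
Absolute semitone position = octave×12 + chromatic position
B4: 4×12 + 11 = 59
B6: 6×12 + 11 = 83
Difference = 83 - 59 = 24
= 24 semitones


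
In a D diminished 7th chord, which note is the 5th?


Reasoning:
Diminished 7th chord = root + minor 3rd + diminished 5th + diminished 7th
Seventh chords stack in thirds, so the letter names are D-F-A-C
Root: D
Minor 3rd above D: F
Diminished 5th above D: Ab
Diminished 7th above D: Cb
The 5th = Ab


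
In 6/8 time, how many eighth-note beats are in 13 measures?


Working:
Time signature 6/8: the bottom number 8 means the eighth note gets one count
The top number 6 means 6 eighth-note beats per measure
Total = 6 × 13 measures
= 78 eighth-note beats


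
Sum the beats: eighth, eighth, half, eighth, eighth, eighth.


Beat values:
  eighth = 0.5 beats
  eighth = 0.5 beats
  half = 2 beats
  eighth = 0.5 beats
  eighth = 0.5 beats
  eighth = 0.5 beats
Sum = 0.5 + 0.5 + 2 + 0.5 + 0.5 + 0.5
= 4.5 beats


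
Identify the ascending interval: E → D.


Letter names: E → D spans 7 letter names → a 7th
Semitones: E → D = 10 half-steps
A 7th of 10 semitones is a minor 7th
= minor 7th


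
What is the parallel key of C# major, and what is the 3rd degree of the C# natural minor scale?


Parallel keys share the same tonic but differ in mode
C# major → parallel is C# minor
C# natural minor scale: C# D# E F# G# A B
= C# minor; 3rd degree = E
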